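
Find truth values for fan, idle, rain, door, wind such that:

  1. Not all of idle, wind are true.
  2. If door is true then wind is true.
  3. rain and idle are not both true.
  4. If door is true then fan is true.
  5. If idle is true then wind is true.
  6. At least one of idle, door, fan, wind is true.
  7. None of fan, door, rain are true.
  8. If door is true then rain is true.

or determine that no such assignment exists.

fan = False, idle = False, rain = False, door = False, wind = True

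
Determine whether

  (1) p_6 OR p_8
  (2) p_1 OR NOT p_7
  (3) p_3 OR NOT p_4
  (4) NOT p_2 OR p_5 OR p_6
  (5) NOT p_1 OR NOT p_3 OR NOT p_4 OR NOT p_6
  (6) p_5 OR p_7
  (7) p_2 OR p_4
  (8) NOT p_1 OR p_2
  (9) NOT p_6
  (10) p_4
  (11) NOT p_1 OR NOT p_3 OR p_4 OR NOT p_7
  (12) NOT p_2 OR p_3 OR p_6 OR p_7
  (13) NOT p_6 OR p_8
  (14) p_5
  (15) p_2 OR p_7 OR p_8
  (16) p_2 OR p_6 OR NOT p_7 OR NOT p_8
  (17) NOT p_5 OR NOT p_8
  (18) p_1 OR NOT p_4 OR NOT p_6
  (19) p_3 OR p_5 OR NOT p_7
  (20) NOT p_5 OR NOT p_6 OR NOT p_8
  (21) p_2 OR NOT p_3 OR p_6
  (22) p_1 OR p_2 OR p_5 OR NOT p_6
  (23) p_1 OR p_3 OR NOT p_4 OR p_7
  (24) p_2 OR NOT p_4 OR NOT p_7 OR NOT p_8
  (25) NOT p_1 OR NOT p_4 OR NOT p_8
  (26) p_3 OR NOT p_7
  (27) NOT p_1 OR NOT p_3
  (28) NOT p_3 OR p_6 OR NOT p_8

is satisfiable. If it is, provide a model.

Unsatisfiable — no assignment works.

Case p_5 = True:
  (NOT p_6) forces p_6 = False.
  (p_6 OR p_8) forces p_8 = True.
  Clause (NOT p_5 OR NOT p_8) is falsified — contradiction.
Case p_5 = False:
  Clause (p_5) is falsified — contradiction.
Both cases fail, so the formula is unsatisfiable.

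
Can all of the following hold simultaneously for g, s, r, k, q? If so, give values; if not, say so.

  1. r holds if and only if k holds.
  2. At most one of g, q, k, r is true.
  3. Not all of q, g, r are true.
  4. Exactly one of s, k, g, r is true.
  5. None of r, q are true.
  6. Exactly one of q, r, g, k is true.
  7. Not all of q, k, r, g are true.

g=T, s=F, r=F, k=F, q=F

  (1) r=F, k=F — same ✓
  (2) {g, q, k, r}: 1 true — at most one ✓
  (3) {q, g, r}: 1/3 true — not all ✓
  (4) {s, k, g, r}: 1 true — exactly one ✓
  (5) {r, q}: 0 true — none ✓
  (6) {q, r, g, k}: 1 true — exactly one ✓
  (7) {q, k, r, g}: 1/4 true — not all ✓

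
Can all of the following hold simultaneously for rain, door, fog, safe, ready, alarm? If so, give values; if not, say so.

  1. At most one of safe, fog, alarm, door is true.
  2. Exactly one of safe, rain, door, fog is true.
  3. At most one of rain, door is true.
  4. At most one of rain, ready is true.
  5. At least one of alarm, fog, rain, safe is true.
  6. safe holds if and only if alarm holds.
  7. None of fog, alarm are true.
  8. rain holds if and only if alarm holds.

Case alarm = True:
  Constraint (7) is violated (alarm=T) — contradiction.
Case alarm = False:
  (6) with alarm=F forces safe = False.
  (7) forces fog = False.
  (5) with alarm=F, fog=F, safe=F forces rain = True.
  Constraint (8) is violated (rain=T, alarm=F) — contradiction.
Both cases fail — unsatisfiable.

No satisfying assignment exists.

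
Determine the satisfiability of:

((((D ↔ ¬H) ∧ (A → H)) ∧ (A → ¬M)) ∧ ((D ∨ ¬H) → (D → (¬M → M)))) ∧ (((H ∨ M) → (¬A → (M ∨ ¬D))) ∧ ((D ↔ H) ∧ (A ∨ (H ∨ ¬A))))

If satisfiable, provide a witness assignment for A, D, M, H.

The formula is unsatisfiable.

Case A = True: the formula simplifies to ((((D ↔ ¬H) ∧ H) ∧ ¬M) ∧ ((D ∨ ¬H) → (D → (¬M → M)))) ∧ (D ↔ H).
  H = True: simplifies to ((¬D ∧ ¬M) ∧ (D → (D → (¬M → M)))) ∧ D.
    D = True: the conjunct ¬D is False.
    D = False: the conjunct D is False.
  H = False: the conjunct H is False.
Case A = False: the formula simplifies to ((D ↔ ¬H) ∧ ((D ∨ ¬H) → (D → (¬M → M)))) ∧ (((H ∨ M) → (M ∨ ¬D)) ∧ (D ↔ H)).
  D = True: simplifies to (¬H ∧ (¬M → M)) ∧ (((H ∨ M) → M) ∧ H).
    H = True: the conjunct ¬H is False.
    H = False: the conjunct H is False.
  D = False: simplifies to H ∧ ¬H.
    H = True: the conjunct ¬H is False.
    H = False: the conjunct H is False.
Both cases fail — unsatisfiable.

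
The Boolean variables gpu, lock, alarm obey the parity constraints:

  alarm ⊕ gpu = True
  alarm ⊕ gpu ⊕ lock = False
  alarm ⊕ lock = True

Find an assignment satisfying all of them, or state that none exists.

gpu = True, lock = True, alarm = False

alarm ⊕ gpu = F ⊕ T = True ✓
alarm ⊕ gpu ⊕ lock = F ⊕ T ⊕ T = False ✓
alarm ⊕ lock = F ⊕ T = True ✓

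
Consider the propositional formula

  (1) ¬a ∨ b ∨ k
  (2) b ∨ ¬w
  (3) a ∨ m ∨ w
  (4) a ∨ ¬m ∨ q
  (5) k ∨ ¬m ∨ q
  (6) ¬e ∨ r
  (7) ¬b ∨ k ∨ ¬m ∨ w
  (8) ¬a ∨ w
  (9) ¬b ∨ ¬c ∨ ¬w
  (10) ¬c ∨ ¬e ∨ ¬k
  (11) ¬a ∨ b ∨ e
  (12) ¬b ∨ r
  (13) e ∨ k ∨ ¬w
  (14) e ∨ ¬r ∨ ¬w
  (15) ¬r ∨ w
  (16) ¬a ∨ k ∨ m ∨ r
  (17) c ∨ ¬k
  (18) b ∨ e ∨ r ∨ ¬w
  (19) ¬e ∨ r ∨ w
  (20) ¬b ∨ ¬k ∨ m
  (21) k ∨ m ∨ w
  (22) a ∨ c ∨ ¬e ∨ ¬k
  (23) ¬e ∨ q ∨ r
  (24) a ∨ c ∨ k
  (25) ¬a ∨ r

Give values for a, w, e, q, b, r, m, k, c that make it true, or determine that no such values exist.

a = False, w = False, e = False, q = True, b = False, r = False, m = True, k = False, c = True

Set a = False.
Set w = False.
  then (a ∨ m ∨ w) forces m = True.
  then (a ∨ ¬m ∨ q) forces q = True.
  then (¬r ∨ w) forces r = False.
  then (¬e ∨ r ∨ w) forces e = False.
  then (¬b ∨ r) forces b = False.
Set k = False.
  then (a ∨ c ∨ k) forces c = True.
All clauses satisfied.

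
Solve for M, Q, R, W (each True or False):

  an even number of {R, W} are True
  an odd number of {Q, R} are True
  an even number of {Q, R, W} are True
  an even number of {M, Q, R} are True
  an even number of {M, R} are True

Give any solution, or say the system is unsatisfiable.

M: True, Q: False, R: True, W: True

{R, W}: 2 true → even ✓
{Q, R}: 1 true → odd ✓
{Q, R, W}: 2 true → even ✓
{M, Q, R}: 2 true → even ✓
{M, R}: 2 true → even ✓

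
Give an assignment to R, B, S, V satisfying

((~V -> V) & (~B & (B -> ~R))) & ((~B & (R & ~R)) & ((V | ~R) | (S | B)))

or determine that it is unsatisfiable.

Case R = True: the conjunct ~R is False.
Case R = False: the conjunct R is False.
Both cases fail — unsatisfiable.

The formula is unsatisfiable.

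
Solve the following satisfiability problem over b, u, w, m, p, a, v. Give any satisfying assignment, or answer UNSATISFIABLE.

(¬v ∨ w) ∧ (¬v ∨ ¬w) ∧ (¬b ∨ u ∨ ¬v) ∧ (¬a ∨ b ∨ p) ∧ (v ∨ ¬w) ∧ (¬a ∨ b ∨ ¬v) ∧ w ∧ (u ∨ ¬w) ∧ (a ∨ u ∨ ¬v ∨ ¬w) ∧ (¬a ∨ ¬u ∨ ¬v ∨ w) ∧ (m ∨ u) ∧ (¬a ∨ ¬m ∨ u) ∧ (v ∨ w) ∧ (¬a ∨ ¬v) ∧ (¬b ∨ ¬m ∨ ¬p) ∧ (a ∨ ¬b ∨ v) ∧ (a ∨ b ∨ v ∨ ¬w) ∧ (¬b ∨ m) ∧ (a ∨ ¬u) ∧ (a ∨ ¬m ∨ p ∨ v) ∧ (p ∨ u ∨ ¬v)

Unsatisfiable — no assignment works.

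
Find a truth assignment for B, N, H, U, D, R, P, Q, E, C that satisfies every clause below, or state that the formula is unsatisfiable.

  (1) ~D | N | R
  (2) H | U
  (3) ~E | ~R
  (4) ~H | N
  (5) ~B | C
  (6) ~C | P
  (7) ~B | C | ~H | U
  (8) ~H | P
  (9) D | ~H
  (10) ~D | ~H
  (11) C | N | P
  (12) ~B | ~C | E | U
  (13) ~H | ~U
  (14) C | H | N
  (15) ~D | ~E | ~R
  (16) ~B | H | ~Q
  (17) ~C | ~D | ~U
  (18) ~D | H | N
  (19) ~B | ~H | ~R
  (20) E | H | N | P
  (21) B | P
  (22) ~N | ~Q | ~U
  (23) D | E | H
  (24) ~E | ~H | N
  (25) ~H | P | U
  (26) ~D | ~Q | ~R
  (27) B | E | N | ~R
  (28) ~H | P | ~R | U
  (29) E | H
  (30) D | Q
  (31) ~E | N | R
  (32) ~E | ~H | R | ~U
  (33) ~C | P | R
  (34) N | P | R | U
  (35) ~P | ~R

B = False, N = True, H = False, U = True, D = True, R = False, P = True, Q = False, E = True, C = False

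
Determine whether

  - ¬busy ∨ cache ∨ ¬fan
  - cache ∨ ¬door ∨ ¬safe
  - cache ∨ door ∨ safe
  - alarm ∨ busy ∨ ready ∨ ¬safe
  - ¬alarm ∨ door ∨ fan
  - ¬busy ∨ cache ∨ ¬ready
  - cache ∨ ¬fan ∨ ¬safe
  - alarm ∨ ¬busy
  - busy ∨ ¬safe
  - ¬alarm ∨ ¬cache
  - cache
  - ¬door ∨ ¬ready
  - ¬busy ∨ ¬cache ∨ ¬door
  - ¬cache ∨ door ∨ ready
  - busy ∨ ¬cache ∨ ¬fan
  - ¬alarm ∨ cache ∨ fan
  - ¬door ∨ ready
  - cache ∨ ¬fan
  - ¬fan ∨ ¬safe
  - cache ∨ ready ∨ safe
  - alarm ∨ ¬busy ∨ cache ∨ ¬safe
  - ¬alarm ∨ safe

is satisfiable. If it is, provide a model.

Unit clause (cache) forces cache = True.
In (¬alarm ∨ ¬cache) only ¬alarm is left, so alarm = False.
In (alarm ∨ ¬busy) only ¬busy is left, so busy = False.
In (busy ∨ ¬safe) only ¬safe is left, so safe = False.
In (busy ∨ ¬cache ∨ ¬fan) only ¬fan is left, so fan = False.
Try ready = False:
  (¬cache ∨ door ∨ ready) forces door = True.
  clause (¬door ∨ ready) is falsified — backtrack.
So ready = True.
  then (¬door ∨ ¬ready) forces door = False.
All clauses satisfied.

cache = True; fan = False; ready = True; busy = False; door = False; safe = False; alarm = False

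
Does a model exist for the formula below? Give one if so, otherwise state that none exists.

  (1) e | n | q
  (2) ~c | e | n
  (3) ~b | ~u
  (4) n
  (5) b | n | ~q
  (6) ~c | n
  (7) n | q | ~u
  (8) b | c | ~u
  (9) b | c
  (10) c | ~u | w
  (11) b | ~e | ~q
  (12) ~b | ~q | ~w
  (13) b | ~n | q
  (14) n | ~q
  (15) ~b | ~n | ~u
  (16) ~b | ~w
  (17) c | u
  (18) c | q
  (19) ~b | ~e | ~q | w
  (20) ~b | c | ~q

Unit clause (n) forces n = True.
Try c = False:
  (b | c) forces b = True.
  (~b | ~u) forces u = False.
  clause (c | u) is falsified — backtrack.
So c = True.
Set q = True.
Set w = True.
  then (~b | ~q | ~w) forces b = False.
  then (b | ~e | ~q) forces e = False.
Set u = True.
All clauses satisfied.

n=T; c=T; q=T; w=T; b=F; u=T; e=F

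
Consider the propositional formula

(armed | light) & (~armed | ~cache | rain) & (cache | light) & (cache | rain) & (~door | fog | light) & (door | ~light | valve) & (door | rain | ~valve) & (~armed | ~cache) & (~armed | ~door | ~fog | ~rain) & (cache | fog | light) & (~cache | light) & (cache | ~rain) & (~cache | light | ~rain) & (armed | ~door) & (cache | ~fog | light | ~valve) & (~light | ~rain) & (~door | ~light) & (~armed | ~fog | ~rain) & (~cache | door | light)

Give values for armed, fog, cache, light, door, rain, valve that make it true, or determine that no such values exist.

Case armed = True:
  (~armed | ~cache) forces cache = False.
  (cache | light) forces light = True.
  (cache | rain) forces rain = True.
  Clause (cache | ~rain) is falsified — contradiction.
Case armed = False:
  (armed | light) forces light = True.
  (armed | ~door) forces door = False.
  (door | ~light | valve) forces valve = True.
  (door | rain | ~valve) forces rain = True.
  Clause (~light | ~rain) is falsified — contradiction.
Both cases fail, so the formula is unsatisfiable.

No satisfying assignment exists.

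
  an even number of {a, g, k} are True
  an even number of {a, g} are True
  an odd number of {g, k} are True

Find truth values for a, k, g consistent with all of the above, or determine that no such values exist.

a=T, k=F, g=T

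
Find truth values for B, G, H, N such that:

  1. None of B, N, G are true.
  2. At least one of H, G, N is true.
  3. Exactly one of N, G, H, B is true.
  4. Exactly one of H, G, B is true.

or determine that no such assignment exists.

B: False, G: False, H: True, N: False

  (1) {B, N, G}: 0 true — none ✓
  (2) {H, G, N}: 1 true — at least one ✓
  (3) {N, G, H, B}: 1 true — exactly one ✓
  (4) {H, G, B}: 1 true — exactly one ✓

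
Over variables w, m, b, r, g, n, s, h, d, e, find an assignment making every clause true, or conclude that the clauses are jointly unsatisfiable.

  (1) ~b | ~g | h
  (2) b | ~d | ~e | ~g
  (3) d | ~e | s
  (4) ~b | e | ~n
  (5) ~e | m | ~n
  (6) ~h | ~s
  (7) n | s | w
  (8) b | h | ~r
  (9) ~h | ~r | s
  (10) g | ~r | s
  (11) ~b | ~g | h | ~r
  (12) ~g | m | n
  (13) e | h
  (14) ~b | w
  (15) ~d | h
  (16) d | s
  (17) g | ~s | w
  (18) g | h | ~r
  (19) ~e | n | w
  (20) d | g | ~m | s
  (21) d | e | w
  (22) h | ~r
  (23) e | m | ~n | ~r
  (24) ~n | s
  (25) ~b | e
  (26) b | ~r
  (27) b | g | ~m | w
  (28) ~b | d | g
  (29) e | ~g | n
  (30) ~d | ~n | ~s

w = True, m = False, b = False, r = False, g = False, n = False, s = False, h = True, d = True, e = True

Set w = True.
Set m = False.
Set b = False.
  then (b | ~r) forces r = False.
Try g = True:
  (~g | m | n) forces n = True.
  (~e | m | ~n) forces e = False.
  (e | h) forces h = True.
  (~h | ~s) forces s = False.
  clause (~n | s) is falsified — backtrack.
So g = False.
Try n = True:
  (~e | m | ~n) forces e = False.
  (e | h) forces h = True.
  (~h | ~s) forces s = False.
  clause (~n | s) is falsified — backtrack.
So n = False.
Set s = False.
  then (d | s) forces d = True.
  then (~d | h) forces h = True.
Set e = True.
All clauses satisfied.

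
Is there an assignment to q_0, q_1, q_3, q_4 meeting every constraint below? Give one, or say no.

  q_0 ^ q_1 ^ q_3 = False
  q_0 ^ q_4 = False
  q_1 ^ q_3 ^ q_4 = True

Adding constraints 1, 2, 3 mod 2: every variable appears an even number of times on the left, so the left side is 0.
But the right sides sum to 1 (mod 2). 0 ≠ 1 — the system is inconsistent.

The formula is unsatisfiable.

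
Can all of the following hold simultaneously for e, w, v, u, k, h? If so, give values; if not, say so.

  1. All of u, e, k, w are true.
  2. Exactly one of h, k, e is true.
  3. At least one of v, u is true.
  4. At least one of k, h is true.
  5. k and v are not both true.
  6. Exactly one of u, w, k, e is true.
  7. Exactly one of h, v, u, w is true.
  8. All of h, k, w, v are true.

Unsatisfiable

Case e = True:
  (1) forces u = True.
  Constraint (6) is violated (u=T, e=T) — contradiction.
Case e = False:
  Constraint (1) is violated (e=F) — contradiction.
Both cases fail — unsatisfiable.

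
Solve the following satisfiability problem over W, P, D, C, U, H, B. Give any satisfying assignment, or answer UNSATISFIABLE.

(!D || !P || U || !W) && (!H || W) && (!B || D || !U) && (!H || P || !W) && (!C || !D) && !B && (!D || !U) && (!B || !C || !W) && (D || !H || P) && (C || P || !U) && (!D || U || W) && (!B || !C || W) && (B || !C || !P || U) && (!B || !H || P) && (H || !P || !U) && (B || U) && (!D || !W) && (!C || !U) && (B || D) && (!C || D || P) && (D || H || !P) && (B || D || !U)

Unsatisfiable — no assignment works.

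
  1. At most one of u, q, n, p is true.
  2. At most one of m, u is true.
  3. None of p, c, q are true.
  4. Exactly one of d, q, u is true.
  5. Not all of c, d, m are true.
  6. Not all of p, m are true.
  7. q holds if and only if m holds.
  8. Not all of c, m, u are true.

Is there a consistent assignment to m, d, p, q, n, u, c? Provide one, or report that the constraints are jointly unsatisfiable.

m: False, d: False, p: False, q: False, n: False, u: True, c: False

  (1) {u, q, n, p}: 1 true — at most one ✓
  (2) {m, u}: 1 true — at most one ✓
  (3) {p, c, q}: 0 true — none ✓
  (4) {d, q, u}: 1 true — exactly one ✓
  (5) {c, d, m}: 0/3 true — not all ✓
  (6) {p, m}: 0/2 true — not all ✓
  (7) q=F, m=F — same ✓
  (8) {c, m, u}: 1/3 true — not all ✓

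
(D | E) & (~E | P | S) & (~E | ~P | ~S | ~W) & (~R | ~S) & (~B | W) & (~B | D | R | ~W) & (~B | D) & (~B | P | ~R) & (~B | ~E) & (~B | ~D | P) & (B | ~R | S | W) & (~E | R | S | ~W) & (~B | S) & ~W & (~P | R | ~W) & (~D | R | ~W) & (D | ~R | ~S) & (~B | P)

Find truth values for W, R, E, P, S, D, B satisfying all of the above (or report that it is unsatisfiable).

W = False, R = False, E = True, P = False, S = True, D = True, B = False

Unit clause (~W) forces W = False.
In (~B | W) only ~B is left, so B = False.
Try R = True:
  (~R | ~S) forces S = False.
  clause (B | ~R | S | W) is falsified — backtrack.
So R = False.
Set E = True.
Set P = False.
  then (~E | P | S) forces S = True.
Set D = True.
All clauses satisfied.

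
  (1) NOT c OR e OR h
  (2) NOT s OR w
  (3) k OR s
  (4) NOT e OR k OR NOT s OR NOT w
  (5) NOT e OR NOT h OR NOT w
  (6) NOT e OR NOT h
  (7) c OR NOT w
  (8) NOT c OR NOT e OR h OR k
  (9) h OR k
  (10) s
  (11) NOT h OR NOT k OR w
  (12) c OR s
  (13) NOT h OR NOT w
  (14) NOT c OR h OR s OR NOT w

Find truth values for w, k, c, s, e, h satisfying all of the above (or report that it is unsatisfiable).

Unit clause (s) forces s = True.
In (NOT s OR w) only w is left, so w = True.
In (c OR NOT w) only c is left, so c = True.
In (NOT h OR NOT w) only NOT h is left, so h = False.
In (NOT c OR e OR h) only e is left, so e = True.
In (NOT e OR k OR NOT s OR NOT w) only k is left, so k = True.
All clauses satisfied.

w: True; k: True; c: True; s: True; e: True; h: False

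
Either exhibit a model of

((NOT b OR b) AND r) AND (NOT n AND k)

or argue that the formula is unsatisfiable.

k = True, n = False, b = True, r = True

  (NOT b OR b) AND r = True
    NOT b OR b = True
      NOT b = False
  NOT n AND k = True
    NOT n = True
Both conjuncts True, so the formula holds.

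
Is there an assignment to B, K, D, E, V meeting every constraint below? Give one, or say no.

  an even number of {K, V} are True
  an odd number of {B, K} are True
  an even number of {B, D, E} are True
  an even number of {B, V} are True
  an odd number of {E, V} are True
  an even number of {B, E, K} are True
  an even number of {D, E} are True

Unsatisfiable

Adding constraints 1, 2, 4 mod 2: every variable appears an even number of times on the left, so the left side is 0.
But the right sides sum to 1 (mod 2). 0 ≠ 1 — the system is inconsistent.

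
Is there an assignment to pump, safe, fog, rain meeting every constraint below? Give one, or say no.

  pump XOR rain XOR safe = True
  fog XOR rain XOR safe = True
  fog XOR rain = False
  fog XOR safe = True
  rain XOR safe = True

pump = False, safe = True, fog = False, rain = False

pump XOR rain XOR safe = F XOR F XOR T = True ✓
fog XOR rain XOR safe = F XOR F XOR T = True ✓
fog XOR rain = F XOR F = False ✓
fog XOR safe = F XOR T = True ✓
rain XOR safe = F XOR T = True ✓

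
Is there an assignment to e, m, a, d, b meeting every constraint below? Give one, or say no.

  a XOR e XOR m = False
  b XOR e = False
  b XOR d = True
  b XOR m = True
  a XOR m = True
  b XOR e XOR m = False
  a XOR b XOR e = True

e = True, m = False, a = True, d = False, b = True

a XOR e XOR m = T XOR T XOR F = False ✓
b XOR e = T XOR T = False ✓
b XOR d = T XOR F = True ✓
b XOR m = T XOR F = True ✓
a XOR m = T XOR F = True ✓
b XOR e XOR m = T XOR T XOR F = False ✓
a XOR b XOR e = T XOR T XOR T = True ✓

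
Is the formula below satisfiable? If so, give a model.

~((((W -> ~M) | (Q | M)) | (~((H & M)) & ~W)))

Case M = True: the formula becomes ~((True | (~H & ~W))) = False.
Case M = False: the formula becomes ~((True | ~W)) = False.
Both cases fail — unsatisfiable.

Unsatisfiable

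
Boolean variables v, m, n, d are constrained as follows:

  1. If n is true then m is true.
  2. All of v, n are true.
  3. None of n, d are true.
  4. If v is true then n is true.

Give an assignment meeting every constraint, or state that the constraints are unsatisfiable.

Unsatisfiable

Case n = True:
  Constraint (3) is violated (n=T) — contradiction.
Case n = False:
  Constraint (2) is violated (n=F) — contradiction.
Both cases fail — unsatisfiable.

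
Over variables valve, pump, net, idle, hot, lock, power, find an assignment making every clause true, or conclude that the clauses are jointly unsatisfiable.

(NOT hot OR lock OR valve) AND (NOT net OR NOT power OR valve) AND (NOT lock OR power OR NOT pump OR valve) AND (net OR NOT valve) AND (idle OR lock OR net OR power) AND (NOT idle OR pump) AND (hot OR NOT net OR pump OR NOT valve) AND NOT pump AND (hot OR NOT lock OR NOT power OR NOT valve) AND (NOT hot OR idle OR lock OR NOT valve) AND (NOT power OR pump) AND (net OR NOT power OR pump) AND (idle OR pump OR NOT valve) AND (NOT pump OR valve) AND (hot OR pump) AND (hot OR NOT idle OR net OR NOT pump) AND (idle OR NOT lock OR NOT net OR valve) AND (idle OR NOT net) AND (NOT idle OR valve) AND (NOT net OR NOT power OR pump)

valve=F, pump=F, net=F, idle=F, hot=T, lock=T, power=F

Unit clause (NOT pump) forces pump = False.
In (NOT power OR pump) only NOT power is left, so power = False.
In (hot OR pump) only hot is left, so hot = True.
In (NOT idle OR pump) only NOT idle is left, so idle = False.
In (idle OR pump OR NOT valve) only NOT valve is left, so valve = False.
In (idle OR NOT net) only NOT net is left, so net = False.
In (NOT hot OR lock OR valve) only lock is left, so lock = True.
All clauses satisfied.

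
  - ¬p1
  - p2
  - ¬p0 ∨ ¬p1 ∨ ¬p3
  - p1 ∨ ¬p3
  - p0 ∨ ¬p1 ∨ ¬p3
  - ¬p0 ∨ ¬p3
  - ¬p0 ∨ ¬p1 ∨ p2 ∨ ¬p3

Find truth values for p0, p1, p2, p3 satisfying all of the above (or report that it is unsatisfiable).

p0 = False, p1 = False, p2 = True, p3 = False

Unit clause (¬p1) forces p1 = False.
Unit clause (p2) forces p2 = True.
In (p1 ∨ ¬p3) only ¬p3 is left, so p3 = False.
Set p0 = False.
Check each clause:
  (¬p1): ¬p1 holds.
  (p2): p2 holds.
  (¬p0 ∨ ¬p1 ∨ ¬p3): ¬p0 holds.
  (p1 ∨ ¬p3): ¬p3 holds.
  (p0 ∨ ¬p1 ∨ ¬p3): ¬p1 holds.
  (¬p0 ∨ ¬p3): ¬p0 holds.
  (¬p0 ∨ ¬p1 ∨ p2 ∨ ¬p3): ¬p0 holds.
All clauses satisfied.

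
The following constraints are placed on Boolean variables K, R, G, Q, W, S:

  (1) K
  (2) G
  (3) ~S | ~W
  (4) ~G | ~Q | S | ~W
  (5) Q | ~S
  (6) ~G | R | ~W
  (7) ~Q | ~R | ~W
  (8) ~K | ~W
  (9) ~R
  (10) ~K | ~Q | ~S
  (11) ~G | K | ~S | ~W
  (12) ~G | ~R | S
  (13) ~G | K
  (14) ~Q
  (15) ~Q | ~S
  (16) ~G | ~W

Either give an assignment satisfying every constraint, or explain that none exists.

K = True; R = False; G = True; Q = False; W = False; S = False

Unit clause (K) forces K = True.
Unit clause (G) forces G = True.
In (~K | ~W) only ~W is left, so W = False.
Unit clause (~R) forces R = False.
Unit clause (~Q) forces Q = False.
In (Q | ~S) only ~S is left, so S = False.
All clauses satisfied.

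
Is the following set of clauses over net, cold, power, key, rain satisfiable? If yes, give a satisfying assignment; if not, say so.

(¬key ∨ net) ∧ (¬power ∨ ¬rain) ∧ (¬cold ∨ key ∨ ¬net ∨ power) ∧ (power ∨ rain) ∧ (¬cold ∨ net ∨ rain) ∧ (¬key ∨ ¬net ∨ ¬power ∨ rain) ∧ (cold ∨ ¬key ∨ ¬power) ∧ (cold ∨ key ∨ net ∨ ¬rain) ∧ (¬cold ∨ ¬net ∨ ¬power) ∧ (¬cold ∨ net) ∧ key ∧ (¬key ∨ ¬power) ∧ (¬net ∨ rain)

net: True, cold: True, power: False, key: True, rain: True

Unit clause (key) forces key = True.
In (¬key ∨ ¬power) only ¬power is left, so power = False.
In (¬key ∨ net) only net is left, so net = True.
In (power ∨ rain) only rain is left, so rain = True.
Set cold = True.
All clauses satisfied.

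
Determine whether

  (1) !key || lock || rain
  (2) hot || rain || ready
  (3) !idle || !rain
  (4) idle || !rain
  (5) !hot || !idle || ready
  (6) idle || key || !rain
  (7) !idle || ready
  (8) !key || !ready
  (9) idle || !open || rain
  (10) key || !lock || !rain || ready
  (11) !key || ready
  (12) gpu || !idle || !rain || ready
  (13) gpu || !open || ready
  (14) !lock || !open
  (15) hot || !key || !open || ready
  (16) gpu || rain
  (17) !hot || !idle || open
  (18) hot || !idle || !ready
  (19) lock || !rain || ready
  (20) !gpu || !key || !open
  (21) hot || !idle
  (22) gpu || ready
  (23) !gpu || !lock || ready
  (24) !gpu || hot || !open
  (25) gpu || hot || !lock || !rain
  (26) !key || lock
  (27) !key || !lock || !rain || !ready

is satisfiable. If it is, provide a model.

key: False; hot: True; rain: False; ready: True; open: False; lock: False; idle: False; gpu: True

Try key = True:
  (!key || !ready) forces ready = False.
  clause (!key || ready) is falsified — backtrack.
So key = False.
Set hot = True.
Try rain = True:
  (!idle || !rain) forces idle = False.
  clause (idle || !rain) is falsified — backtrack.
So rain = False.
  then (gpu || rain) forces gpu = True.
Set ready = True.
Set open = False.
  then (!hot || !idle || open) forces idle = False.
Set lock = False.
All clauses satisfied.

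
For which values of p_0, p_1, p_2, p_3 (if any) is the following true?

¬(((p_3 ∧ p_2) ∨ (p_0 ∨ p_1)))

p_0 = False; p_1 = False; p_2 = True; p_3 = False

  ¬(((p_3 ∧ p_2) ∨ (p_0 ∨ p_1))) = True
    (p_3 ∧ p_2) ∨ (p_0 ∨ p_1) = False
      p_3 ∧ p_2 = False
      p_0 ∨ p_1 = False
The formula evaluates to True.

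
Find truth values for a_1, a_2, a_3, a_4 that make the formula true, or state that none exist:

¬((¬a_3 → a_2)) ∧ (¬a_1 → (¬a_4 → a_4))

a_1=F, a_2=F, a_3=F, a_4=T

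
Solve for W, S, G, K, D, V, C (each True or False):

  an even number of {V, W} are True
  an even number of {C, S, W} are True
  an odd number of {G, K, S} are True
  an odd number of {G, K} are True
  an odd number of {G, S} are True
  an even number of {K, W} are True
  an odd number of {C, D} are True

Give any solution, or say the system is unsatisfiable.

W: False, S: False, G: True, K: False, D: True, V: False, C: False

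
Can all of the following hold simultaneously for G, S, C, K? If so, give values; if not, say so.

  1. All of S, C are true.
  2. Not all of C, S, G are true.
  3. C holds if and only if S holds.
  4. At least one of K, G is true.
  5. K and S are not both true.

Case S = True:
  (1) forces C = True.
  (2) with C=T, S=T forces G = False.
  (4) with G=F forces K = True.
  Constraint (5) is violated (K=T, S=T) — contradiction.
Case S = False:
  Constraint (1) is violated (S=F) — contradiction.
Both cases fail — unsatisfiable.

Unsatisfiable — no assignment works.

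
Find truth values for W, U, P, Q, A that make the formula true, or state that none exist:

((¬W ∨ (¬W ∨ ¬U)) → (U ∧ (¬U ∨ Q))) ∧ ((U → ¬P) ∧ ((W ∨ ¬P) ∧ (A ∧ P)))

The formula is unsatisfiable.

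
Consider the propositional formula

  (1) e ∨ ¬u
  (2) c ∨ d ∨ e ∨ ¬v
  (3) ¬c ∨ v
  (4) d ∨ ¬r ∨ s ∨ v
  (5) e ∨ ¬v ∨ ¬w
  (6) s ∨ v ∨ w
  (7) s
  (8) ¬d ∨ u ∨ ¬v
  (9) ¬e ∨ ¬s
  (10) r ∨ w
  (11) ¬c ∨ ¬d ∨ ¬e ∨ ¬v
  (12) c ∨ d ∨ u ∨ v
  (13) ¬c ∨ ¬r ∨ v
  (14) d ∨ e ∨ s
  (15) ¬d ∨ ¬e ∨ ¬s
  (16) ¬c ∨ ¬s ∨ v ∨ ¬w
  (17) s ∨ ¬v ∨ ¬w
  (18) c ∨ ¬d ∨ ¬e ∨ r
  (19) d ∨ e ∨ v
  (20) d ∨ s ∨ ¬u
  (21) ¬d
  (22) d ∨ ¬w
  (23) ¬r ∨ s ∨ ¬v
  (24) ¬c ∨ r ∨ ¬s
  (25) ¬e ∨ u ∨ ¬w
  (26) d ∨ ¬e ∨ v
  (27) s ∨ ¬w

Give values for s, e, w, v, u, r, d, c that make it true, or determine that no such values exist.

Unit clause (s) forces s = True.
In (¬e ∨ ¬s) only ¬e is left, so e = False.
Unit clause (¬d) forces d = False.
In (d ∨ ¬w) only ¬w is left, so w = False.
In (e ∨ ¬u) only ¬u is left, so u = False.
In (r ∨ w) only r is left, so r = True.
In (d ∨ e ∨ v) only v is left, so v = True.
In (c ∨ d ∨ e ∨ ¬v) only c is left, so c = True.
All clauses satisfied.

s = True, e = False, w = False, v = True, u = False, r = True, d = False, c = True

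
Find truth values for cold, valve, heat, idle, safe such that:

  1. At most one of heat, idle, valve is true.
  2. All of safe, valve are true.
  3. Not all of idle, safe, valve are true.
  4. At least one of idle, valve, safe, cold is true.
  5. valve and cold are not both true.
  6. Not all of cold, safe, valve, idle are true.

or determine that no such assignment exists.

cold = False, valve = True, heat = False, idle = False, safe = True

  (1) {heat, idle, valve}: 1 true — at most one ✓
  (2) {safe, valve}: all 2 true ✓
  (3) {idle, safe, valve}: 2/3 true — not all ✓
  (4) {idle, valve, safe, cold}: 2 true — at least one ✓
  (5) valve=T, cold=F — not both ✓
  (6) {cold, safe, valve, idle}: 2/4 true — not all ✓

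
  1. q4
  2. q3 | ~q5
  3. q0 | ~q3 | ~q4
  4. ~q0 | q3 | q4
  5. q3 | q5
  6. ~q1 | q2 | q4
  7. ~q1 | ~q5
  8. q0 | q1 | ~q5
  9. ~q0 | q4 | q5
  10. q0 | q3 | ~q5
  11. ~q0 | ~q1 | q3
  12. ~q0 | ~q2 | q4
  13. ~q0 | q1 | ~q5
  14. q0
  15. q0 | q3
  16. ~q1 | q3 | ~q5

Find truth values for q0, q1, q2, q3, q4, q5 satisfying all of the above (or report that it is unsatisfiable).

Unit clause (q4) forces q4 = True.
Unit clause (q0) forces q0 = True.
Set q1 = True.
  then (~q1 | ~q5) forces q5 = False.
  then (~q0 | ~q1 | q3) forces q3 = True.
Set q2 = False.
All clauses satisfied.

q0 = True, q1 = True, q2 = False, q3 = True, q4 = True, q5 = False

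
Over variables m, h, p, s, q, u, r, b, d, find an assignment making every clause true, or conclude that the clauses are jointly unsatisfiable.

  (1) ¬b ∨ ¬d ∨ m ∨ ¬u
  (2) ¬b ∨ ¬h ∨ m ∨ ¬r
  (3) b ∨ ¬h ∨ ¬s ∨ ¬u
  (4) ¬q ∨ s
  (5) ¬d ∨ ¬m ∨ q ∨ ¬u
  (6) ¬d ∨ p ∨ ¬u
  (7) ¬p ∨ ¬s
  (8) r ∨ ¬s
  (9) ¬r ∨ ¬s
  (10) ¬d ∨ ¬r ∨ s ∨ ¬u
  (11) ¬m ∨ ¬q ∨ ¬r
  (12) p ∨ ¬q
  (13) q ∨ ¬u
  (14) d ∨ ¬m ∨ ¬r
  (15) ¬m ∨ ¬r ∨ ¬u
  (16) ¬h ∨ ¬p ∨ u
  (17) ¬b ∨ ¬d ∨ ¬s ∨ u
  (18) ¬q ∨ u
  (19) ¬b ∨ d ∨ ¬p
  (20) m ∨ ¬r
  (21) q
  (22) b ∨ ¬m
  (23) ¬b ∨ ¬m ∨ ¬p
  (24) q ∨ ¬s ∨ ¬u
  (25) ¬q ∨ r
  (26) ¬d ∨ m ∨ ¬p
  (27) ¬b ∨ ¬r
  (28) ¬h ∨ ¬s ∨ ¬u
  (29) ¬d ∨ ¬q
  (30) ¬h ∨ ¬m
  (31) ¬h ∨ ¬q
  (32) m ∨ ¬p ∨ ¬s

The formula is unsatisfiable.

Case q = True:
  (¬q ∨ s) forces s = True.
  (¬p ∨ ¬s) forces p = False.
  Clause (p ∨ ¬q) is falsified — contradiction.
Case q = False:
  Clause (q) is falsified — contradiction.
Both cases fail, so the formula is unsatisfiable.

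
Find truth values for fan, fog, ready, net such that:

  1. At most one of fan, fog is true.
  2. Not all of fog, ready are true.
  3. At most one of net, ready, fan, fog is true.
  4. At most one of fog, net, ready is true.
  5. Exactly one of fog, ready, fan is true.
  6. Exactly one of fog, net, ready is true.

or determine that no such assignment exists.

fan: False, fog: False, ready: True, net: False

  (1) {fan, fog}: 0 true — at most one ✓
  (2) {fog, ready}: 1/2 true — not all ✓
  (3) {net, ready, fan, fog}: 1 true — at most one ✓
  (4) {fog, net, ready}: 1 true — at most one ✓
  (5) {fog, ready, fan}: 1 true — exactly one ✓
  (6) {fog, net, ready}: 1 true — exactly one ✓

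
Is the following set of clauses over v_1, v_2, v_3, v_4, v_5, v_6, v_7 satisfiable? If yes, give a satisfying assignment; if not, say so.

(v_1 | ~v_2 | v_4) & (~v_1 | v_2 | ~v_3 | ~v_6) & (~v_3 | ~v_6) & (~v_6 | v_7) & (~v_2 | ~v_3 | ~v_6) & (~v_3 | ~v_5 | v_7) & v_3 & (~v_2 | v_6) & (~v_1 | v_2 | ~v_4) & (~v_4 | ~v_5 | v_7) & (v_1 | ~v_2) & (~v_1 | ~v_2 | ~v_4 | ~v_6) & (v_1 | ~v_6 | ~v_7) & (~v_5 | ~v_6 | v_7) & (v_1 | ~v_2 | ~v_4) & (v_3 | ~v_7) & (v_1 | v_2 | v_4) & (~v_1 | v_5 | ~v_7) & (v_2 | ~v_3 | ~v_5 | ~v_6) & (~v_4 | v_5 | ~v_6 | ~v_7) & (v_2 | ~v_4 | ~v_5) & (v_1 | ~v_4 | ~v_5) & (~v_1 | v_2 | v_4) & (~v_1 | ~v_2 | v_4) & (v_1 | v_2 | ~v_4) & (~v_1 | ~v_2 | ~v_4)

Case v_1 = True:
  (v_3) forces v_3 = True.
  (~v_3 | ~v_6) forces v_6 = False.
  (~v_2 | v_6) forces v_2 = False.
  (~v_1 | v_2 | ~v_4) forces v_4 = False.
  Clause (~v_1 | v_2 | v_4) is falsified — contradiction.
Case v_1 = False:
  (v_3) forces v_3 = True.
  (~v_3 | ~v_6) forces v_6 = False.
  (~v_2 | v_6) forces v_2 = False.
  (v_1 | v_2 | v_4) forces v_4 = True.
  Clause (v_1 | v_2 | ~v_4) is falsified — contradiction.
Both cases fail, so the formula is unsatisfiable.

The formula is unsatisfiable.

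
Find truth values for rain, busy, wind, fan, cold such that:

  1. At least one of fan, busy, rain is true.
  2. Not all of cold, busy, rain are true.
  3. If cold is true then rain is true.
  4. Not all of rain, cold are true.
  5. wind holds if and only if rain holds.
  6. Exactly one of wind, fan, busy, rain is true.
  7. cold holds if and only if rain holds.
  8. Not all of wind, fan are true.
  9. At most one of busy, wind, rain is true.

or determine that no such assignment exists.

rain = False; busy = True; wind = False; fan = False; cold = False

  (1) {fan, busy, rain}: 1 true — at least one ✓
  (2) {cold, busy, rain}: 1/3 true — not all ✓
  (3) cold=F ⇒ rain: vacuous ✓
  (4) {rain, cold}: 0/2 true — not all ✓
  (5) wind=F, rain=F — same ✓
  (6) {wind, fan, busy, rain}: 1 true — exactly one ✓
  (7) cold=F, rain=F — same ✓
  (8) {wind, fan}: 0/2 true — not all ✓
  (9) {busy, wind, rain}: 1 true — at most one ✓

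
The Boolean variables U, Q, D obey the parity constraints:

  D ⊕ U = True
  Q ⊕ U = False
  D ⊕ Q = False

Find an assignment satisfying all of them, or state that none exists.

Adding constraints 1, 2, 3 mod 2: every variable appears an even number of times on the left, so the left side is 0.
But the right sides sum to 1 (mod 2). 0 ≠ 1 — the system is inconsistent.

No satisfying assignment exists.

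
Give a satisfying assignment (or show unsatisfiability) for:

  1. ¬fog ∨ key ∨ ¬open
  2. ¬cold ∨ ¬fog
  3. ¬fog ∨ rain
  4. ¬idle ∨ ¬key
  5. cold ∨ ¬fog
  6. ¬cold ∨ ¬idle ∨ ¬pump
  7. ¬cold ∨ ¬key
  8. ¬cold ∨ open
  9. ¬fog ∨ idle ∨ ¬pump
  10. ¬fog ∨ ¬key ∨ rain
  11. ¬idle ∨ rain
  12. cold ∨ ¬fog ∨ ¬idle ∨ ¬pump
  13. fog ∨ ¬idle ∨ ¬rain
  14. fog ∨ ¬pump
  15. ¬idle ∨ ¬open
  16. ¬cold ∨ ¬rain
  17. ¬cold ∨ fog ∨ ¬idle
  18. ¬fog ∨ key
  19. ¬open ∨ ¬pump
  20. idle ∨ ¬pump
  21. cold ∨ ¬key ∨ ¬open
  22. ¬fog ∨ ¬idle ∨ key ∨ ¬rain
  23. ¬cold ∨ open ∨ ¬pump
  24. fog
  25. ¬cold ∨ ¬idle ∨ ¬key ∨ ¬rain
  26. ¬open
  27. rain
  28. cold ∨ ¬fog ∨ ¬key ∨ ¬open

No satisfying assignment exists.

Case fog = True:
  (¬cold ∨ ¬fog) forces cold = False.
  Clause (cold ∨ ¬fog) is falsified — contradiction.
Case fog = False:
  Clause (fog) is falsified — contradiction.
Both cases fail, so the formula is unsatisfiable.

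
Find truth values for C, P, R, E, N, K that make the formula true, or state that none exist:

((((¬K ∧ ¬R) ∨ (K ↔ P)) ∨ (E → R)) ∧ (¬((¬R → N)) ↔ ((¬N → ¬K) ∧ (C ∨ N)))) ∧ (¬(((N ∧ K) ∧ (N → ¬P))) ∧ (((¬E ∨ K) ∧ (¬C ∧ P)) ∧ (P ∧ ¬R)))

Case N = True: the conjunct ¬((¬R → N)) ↔ ((¬N → ¬K) ∧ (C ∨ N)) becomes ¬True ↔ (True ∧ True) = False.
Case N = False: the formula simplifies to ((((¬K ∧ ¬R) ∨ (K ↔ P)) ∨ (E → R)) ∧ (¬R ↔ (¬K ∧ C))) ∧ (((¬E ∨ K) ∧ (¬C ∧ P)) ∧ (P ∧ ¬R)).
  R = True: the conjunct ¬R is False.
  R = False: simplifies to (((¬K ∨ (K ↔ P)) ∨ ¬E) ∧ (¬K ∧ C)) ∧ (((¬E ∨ K) ∧ (¬C ∧ P)) ∧ P).
    C = True: the conjunct ¬C is False.
    C = False: the conjunct C is False.
Both cases fail — unsatisfiable.

Unsatisfiable — no assignment works.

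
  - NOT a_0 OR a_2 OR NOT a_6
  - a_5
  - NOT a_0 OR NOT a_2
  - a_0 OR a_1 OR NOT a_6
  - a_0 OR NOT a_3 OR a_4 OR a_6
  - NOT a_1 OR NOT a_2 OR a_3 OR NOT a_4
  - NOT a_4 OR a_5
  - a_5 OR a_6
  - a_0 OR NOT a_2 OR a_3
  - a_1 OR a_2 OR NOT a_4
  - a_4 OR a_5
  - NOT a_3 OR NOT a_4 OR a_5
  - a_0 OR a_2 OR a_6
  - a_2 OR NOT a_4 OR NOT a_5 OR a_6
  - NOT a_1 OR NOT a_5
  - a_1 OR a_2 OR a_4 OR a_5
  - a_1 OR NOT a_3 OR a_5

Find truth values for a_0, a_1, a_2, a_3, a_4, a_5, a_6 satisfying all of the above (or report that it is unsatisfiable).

a_0 = True, a_1 = False, a_2 = False, a_3 = False, a_4 = False, a_5 = True, a_6 = False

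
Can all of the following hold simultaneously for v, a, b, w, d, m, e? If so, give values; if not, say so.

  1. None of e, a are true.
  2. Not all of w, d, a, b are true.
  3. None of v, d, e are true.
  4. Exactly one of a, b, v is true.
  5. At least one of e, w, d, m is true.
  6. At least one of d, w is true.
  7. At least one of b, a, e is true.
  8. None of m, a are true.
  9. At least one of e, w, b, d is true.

v: False; a: False; b: True; w: True; d: False; m: False; e: False

  (1) {e, a}: 0 true — none ✓
  (2) {w, d, a, b}: 2/4 true — not all ✓
  (3) {v, d, e}: 0 true — none ✓
  (4) {a, b, v}: 1 true — exactly one ✓
  (5) {e, w, d, m}: 1 true — at least one ✓
  (6) {d, w}: 1 true — at least one ✓
  (7) {b, a, e}: 1 true — at least one ✓
  (8) {m, a}: 0 true — none ✓
  (9) {e, w, b, d}: 2 true — at least one ✓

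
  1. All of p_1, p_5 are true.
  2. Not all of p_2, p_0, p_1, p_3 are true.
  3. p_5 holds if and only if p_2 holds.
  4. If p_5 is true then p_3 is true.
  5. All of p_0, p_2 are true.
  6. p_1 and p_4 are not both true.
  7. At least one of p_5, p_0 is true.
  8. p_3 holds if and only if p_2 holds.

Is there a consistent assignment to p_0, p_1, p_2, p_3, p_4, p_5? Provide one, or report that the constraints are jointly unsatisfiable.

Case p_0 = True:
  (1) forces p_1 = True.
  (1) forces p_5 = True.
  (3) with p_5=T forces p_2 = True.
  (2) with p_2=T, p_0=T, p_1=T forces p_3 = False.
  Constraint (4) is violated (p_5=T, p_3=F) — contradiction.
Case p_0 = False:
  Constraint (5) is violated (p_0=F) — contradiction.
Both cases fail — unsatisfiable.

No satisfying assignment exists.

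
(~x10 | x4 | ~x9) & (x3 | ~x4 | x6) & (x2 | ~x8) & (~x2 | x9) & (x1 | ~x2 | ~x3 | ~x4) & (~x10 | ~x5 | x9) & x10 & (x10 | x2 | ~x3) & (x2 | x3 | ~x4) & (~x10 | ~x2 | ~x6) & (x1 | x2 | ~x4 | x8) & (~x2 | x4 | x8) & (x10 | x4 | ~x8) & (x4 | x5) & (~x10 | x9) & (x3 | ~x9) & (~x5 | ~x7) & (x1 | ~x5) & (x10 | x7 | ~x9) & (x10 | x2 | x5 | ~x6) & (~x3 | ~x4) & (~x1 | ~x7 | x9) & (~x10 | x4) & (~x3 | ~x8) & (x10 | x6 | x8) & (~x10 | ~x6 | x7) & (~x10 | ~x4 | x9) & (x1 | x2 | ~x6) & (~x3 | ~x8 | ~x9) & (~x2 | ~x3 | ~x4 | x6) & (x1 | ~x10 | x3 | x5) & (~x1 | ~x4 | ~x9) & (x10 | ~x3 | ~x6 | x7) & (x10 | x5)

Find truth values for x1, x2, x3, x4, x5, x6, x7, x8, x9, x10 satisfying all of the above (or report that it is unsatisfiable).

Unsatisfiable

Case x10 = True:
  (~x10 | x9) forces x9 = True.
  (~x10 | x4 | ~x9) forces x4 = True.
  (x3 | ~x9) forces x3 = True.
  Clause (~x3 | ~x4) is falsified — contradiction.
Case x10 = False:
  Clause (x10) is falsified — contradiction.
Both cases fail, so the formula is unsatisfiable.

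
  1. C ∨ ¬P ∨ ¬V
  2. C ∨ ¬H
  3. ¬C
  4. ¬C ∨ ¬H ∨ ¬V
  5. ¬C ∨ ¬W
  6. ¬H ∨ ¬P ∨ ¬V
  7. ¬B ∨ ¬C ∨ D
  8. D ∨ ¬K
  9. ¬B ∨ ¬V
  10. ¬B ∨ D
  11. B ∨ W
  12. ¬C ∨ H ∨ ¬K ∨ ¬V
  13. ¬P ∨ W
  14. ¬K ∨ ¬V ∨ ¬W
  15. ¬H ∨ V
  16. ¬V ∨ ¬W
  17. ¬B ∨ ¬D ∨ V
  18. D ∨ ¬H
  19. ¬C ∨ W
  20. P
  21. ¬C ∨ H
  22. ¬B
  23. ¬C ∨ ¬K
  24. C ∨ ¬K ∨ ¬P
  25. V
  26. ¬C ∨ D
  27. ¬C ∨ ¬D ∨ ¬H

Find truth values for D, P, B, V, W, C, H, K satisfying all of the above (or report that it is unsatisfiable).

UNSATISFIABLE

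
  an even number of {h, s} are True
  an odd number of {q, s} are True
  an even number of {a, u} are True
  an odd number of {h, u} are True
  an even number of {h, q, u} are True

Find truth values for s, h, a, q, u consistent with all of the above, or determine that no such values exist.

s=F, h=F, a=T, q=T, u=T

{h, s}: 0 true → even ✓
{q, s}: 1 true → odd ✓
{a, u}: 2 true → even ✓
{h, u}: 1 true → odd ✓
{h, q, u}: 2 true → even ✓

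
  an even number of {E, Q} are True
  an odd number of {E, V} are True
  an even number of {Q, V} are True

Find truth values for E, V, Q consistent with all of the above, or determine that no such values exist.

Unsatisfiable — no assignment works.

Adding constraints 1, 2, 3 mod 2: every variable appears an even number of times on the left, so the left side is 0.
But the right sides sum to 1 (mod 2). 0 ≠ 1 — the system is inconsistent.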